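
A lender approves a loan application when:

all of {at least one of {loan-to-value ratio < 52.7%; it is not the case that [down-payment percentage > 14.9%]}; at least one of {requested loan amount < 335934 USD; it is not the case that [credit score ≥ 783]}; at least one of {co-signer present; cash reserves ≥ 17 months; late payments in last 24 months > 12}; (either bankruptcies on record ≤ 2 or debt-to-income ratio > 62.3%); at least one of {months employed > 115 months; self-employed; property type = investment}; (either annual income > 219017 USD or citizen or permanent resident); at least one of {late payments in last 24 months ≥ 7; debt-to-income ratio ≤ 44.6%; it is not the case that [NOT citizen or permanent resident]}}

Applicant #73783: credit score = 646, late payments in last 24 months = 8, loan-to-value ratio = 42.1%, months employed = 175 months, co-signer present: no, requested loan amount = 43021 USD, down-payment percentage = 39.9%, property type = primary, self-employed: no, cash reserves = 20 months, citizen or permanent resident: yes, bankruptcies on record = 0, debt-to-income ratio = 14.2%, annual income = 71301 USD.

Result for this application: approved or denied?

Atomic conditions:
  loan-to-value ratio < 52.7%: 42.1 < 52.7 is true
  down-payment percentage > 14.9%: 39.9 > 14.9 is true
  requested loan amount < 335934 USD: 43021 < 335934 is true
  credit score ≥ 783: 646 ≥ 783 is false
  co-signer present: no → false
  cash reserves ≥ 17 months: 20 ≥ 17 is true
  late payments in last 24 months > 12: 8 > 12 is false
  bankruptcies on record ≤ 2: 0 ≤ 2 is true
  debt-to-income ratio > 62.3%: 14.2 > 62.3 is false
  months employed > 115 months: 175 > 115 is true
  self-employed: no → false
  property type = investment: primary == investment is false
  annual income > 219017 USD: 71301 > 219017 is false
  citizen or permanent resident: yes → true
  late payments in last 24 months ≥ 7: 8 ≥ 7 is true
  debt-to-income ratio ≤ 44.6%: 14.2 ≤ 44.6 is true
  NOT citizen or permanent resident: yes → false
Combine:
[1.2] NOT true = false
[1] true OR false = true
[2.2] NOT false = true
[2] true OR true = true
[3] false OR true OR false = true
[4] true OR false = true
[5] true OR false OR false = true
[6] false OR true = true
[7.3] NOT false = true
[7] true OR true OR true = true
[root] true AND true AND true AND true AND true AND true AND true = true
Overall: true → approved

Approved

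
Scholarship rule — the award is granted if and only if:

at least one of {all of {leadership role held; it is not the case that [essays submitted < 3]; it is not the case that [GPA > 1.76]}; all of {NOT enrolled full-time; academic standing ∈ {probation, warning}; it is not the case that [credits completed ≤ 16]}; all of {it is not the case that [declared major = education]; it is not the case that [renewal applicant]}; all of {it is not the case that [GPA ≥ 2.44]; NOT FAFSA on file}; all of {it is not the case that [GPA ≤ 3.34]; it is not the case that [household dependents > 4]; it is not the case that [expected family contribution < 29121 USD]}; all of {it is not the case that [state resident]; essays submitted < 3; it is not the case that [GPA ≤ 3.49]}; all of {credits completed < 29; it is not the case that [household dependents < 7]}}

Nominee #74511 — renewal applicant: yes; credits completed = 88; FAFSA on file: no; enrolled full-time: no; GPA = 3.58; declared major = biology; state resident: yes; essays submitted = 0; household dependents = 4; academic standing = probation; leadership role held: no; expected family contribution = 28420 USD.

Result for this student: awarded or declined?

Atomic conditions:
  leadership role held: no → false
  essays submitted < 3: 0 < 3 is true
  GPA > 1.76: 3.58 > 1.76 is true
  NOT enrolled full-time: no → true
  academic standing ∈ {probation, warning}: probation is in the set → true
  credits completed ≤ 16: 88 ≤ 16 is false
  declared major = education: biology == education is false
  renewal applicant: yes → true
  GPA ≥ 2.44: 3.58 ≥ 2.44 is true
  NOT FAFSA on file: no → true
  GPA ≤ 3.34: 3.58 ≤ 3.34 is false
  household dependents > 4: 4 > 4 is false
  expected family contribution < 29121 USD: 28420 < 29121 is true
  state resident: yes → true
  GPA ≤ 3.49: 3.58 ≤ 3.49 is false
  credits completed < 29: 88 < 29 is false
  household dependents < 7: 4 < 7 is true
Combine:
[1.2] NOT true = false
[1.3] NOT true = false
[1] false AND false AND false = false
[2.3] NOT false = true
[2] true AND true AND true = true
[3.1] NOT false = true
[3.2] NOT true = false
[3] true AND false = false
[4.1] NOT true = false
[4] false AND true = false
[5.1] NOT false = true
[5.2] NOT false = true
[5.3] NOT true = false
[5] true AND true AND false = false
[6.1] NOT true = false
[6.3] NOT false = true
[6] false AND true AND true = false
[7.2] NOT true = false
[7] false AND false = false
[root] false OR true OR false OR false OR false OR false OR false = true
Overall: true → awarded

Awarded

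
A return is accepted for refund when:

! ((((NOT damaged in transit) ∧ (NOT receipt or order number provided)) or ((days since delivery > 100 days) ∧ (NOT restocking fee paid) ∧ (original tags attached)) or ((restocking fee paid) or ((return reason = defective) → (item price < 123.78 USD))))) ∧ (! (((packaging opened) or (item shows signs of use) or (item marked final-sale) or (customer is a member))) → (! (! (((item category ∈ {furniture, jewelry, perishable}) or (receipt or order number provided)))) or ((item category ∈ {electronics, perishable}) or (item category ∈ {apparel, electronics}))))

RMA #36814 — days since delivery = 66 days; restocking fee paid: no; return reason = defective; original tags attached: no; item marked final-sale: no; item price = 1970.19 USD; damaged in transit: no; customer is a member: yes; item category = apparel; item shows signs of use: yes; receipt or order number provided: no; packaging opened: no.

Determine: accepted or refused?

Refused

Atomic conditions:
  NOT damaged in transit: no → true
  NOT receipt or order number provided: no → true
  days since delivery > 100 days: 66 > 100 is false
  NOT restocking fee paid: no → true
  original tags attached: no → false
  restocking fee paid: no → false
  return reason = defective: defective == defective is true
  item price < 123.78 USD: 1970.19 < 123.78 is false
  packaging opened: no → false
  item shows signs of use: yes → true
  item marked final-sale: no → false
  customer is a member: yes → true
  item category ∈ {furniture, jewelry, perishable}: apparel is not in the set → false
  receipt or order number provided: no → false
  item category ∈ {electronics, perishable}: apparel is not in the set → false
  item category ∈ {apparel, electronics}: apparel is in the set → true
Combine:
[1.1.1] true AND true = true
[1.1.2] false AND true AND false = false
[1.1.3.2] true → false = false
[1.1.3] false OR false = false
[1.1] true OR false OR false = true
[1] NOT true = false
[2.1.1] false OR true OR false OR true = true
[2.1] NOT true = false
[2.2.1.1.1] false OR false = false
[2.2.1.1] NOT false = true
[2.2.1] NOT true = false
[2.2.2] false OR true = true
[2.2] false OR true = true
[2] false → true (antecedent false ⇒ implication holds) = true
[root] false AND true = false
Overall: false → refused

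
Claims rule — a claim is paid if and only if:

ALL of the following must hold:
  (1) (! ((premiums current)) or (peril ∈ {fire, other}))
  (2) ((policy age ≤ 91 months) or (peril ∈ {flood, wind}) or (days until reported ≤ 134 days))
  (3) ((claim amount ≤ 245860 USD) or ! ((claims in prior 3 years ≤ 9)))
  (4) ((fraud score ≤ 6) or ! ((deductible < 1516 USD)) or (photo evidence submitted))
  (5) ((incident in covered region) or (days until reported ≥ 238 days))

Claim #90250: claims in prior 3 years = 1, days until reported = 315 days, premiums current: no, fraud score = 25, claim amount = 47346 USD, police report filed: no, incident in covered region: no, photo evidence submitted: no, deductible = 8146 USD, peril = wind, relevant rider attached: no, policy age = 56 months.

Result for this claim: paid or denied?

Atomic conditions:
  premiums current: no → false
  peril ∈ {fire, other}: wind is not in the set → false
  policy age ≤ 91 months: 56 ≤ 91 is true
  peril ∈ {flood, wind}: wind is in the set → true
  days until reported ≤ 134 days: 315 ≤ 134 is false
  claim amount ≤ 245860 USD: 47346 ≤ 245860 is true
  claims in prior 3 years ≤ 9: 1 ≤ 9 is true
  fraud score ≤ 6: 25 ≤ 6 is false
  deductible < 1516 USD: 8146 < 1516 is false
  photo evidence submitted: no → false
  incident in covered region: no → false
  days until reported ≥ 238 days: 315 ≥ 238 is true
Combine:
[1.1] NOT false = true
[1] true OR false = true
[2] true OR true OR false = true
[3.2] NOT true = false
[3] true OR false = true
[4.2] NOT false = true
[4] false OR true OR false = true
[5] false OR true = true
[root] true AND true AND true AND true AND true = true
Overall: true → paid

Paid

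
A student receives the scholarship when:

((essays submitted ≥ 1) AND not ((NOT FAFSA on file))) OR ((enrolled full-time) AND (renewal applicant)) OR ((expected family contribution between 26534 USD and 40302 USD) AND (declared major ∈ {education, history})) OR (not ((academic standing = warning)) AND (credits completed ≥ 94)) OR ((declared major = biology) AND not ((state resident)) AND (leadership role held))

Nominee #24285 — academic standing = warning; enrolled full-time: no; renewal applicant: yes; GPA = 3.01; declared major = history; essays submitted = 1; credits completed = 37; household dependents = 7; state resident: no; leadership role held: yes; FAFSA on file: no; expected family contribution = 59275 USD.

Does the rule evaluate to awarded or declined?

Atomic conditions:
  essays submitted ≥ 1: 1 ≥ 1 is true
  NOT FAFSA on file: no → true
  enrolled full-time: no → false
  renewal applicant: yes → true
  expected family contribution between 26534 USD and 40302 USD: 59275 in [26534, 40302] is false
  declared major ∈ {education, history}: history is in the set → true
  academic standing = warning: warning == warning is true
  credits completed ≥ 94: 37 ≥ 94 is false
  declared major = biology: history == biology is false
  state resident: no → false
  leadership role held: yes → true
Combine:
[1.2] NOT true = false
[1] true AND false = false
[2] false AND true = false
[3] false AND true = false
[4.1] NOT true = false
[4] false AND false = false
[5.2] NOT false = true
[5] false AND true AND true = false
[root] false OR false OR false OR false OR false = false
Overall: false → declined

Declined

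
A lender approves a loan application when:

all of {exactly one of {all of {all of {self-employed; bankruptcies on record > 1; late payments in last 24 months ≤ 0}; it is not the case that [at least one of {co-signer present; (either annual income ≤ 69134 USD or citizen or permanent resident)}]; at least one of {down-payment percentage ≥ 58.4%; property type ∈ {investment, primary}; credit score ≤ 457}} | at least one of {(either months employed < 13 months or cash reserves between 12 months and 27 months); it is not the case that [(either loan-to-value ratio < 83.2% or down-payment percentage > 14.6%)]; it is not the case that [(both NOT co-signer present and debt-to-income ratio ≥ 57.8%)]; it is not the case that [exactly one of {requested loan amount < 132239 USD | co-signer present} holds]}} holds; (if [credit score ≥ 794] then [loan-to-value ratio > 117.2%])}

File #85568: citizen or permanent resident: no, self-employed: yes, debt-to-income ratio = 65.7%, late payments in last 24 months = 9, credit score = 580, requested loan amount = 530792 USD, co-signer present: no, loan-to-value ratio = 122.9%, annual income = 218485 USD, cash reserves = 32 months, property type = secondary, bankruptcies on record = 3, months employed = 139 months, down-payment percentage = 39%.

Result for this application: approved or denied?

Atomic conditions:
  self-employed: yes → true
  bankruptcies on record > 1: 3 > 1 is true
  late payments in last 24 months ≤ 0: 9 ≤ 0 is false
  co-signer present: no → false
  annual income ≤ 69134 USD: 218485 ≤ 69134 is false
  citizen or permanent resident: no → false
  down-payment percentage ≥ 58.4%: 39 ≥ 58.4 is false
  property type ∈ {investment, primary}: secondary is not in the set → false
  credit score ≤ 457: 580 ≤ 457 is false
  months employed < 13 months: 139 < 13 is false
  cash reserves between 12 months and 27 months: 32 in [12, 27] is false
  loan-to-value ratio < 83.2%: 122.9 < 83.2 is false
  down-payment percentage > 14.6%: 39 > 14.6 is true
  NOT co-signer present: no → true
  debt-to-income ratio ≥ 57.8%: 65.7 ≥ 57.8 is true
  requested loan amount < 132239 USD: 530792 < 132239 is false
  credit score ≥ 794: 580 ≥ 794 is false
  loan-to-value ratio > 117.2%: 122.9 > 117.2 is true
Combine:
[1.1.1] true AND true AND false = false
[1.1.2.1.2] false OR false = false
[1.1.2.1] false OR false = false
[1.1.2] NOT false = true
[1.1.3] false OR false OR false = false
[1.1] false AND true AND false = false
[1.2.1] false OR false = false
[1.2.2.1] false OR true = true
[1.2.2] NOT true = false
[1.2.3.1] true AND true = true
[1.2.3] NOT true = false
[1.2.4.1] exactly-one(false, false) = false
[1.2.4] NOT false = true
[1.2] false OR false OR false OR true = true
[1] exactly-one(false, true) = true
[2] false → true (antecedent false ⇒ implication holds) = true
[root] true AND true = true
Overall: true → approved

Approved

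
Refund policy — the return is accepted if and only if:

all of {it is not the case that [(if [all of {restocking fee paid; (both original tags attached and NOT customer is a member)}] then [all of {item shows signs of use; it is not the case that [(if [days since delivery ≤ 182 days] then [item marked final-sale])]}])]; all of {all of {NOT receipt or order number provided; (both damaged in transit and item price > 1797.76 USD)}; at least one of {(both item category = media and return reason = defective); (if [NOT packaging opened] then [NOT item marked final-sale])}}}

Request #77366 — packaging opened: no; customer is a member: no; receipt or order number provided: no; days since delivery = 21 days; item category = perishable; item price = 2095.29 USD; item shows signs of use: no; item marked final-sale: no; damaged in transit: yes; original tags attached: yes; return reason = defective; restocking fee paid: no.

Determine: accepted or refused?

Refused

Atomic conditions:
  restocking fee paid: no → false
  original tags attached: yes → true
  NOT customer is a member: no → true
  item shows signs of use: no → false
  days since delivery ≤ 182 days: 21 ≤ 182 is true
  item marked final-sale: no → false
  NOT receipt or order number provided: no → true
  damaged in transit: yes → true
  item price > 1797.76 USD: 2095.29 > 1797.76 is true
  item category = media: perishable == media is false
  return reason = defective: defective == defective is true
  NOT packaging opened: no → true
  NOT item marked final-sale: no → true
Combine:
[1.1.1.2] true AND true = true
[1.1.1] false AND true = false
[1.1.2.2.1] true → false = false
[1.1.2.2] NOT false = true
[1.1.2] false AND true = false
[1.1] false → false (antecedent false ⇒ implication holds) = true
[1] NOT true = false
[2.1.2] true AND true = true
[2.1] true AND true = true
[2.2.1] false AND true = false
[2.2.2] true → true = true
[2.2] false OR true = true
[2] true AND true = true
[root] false AND true = false
Overall: false → refused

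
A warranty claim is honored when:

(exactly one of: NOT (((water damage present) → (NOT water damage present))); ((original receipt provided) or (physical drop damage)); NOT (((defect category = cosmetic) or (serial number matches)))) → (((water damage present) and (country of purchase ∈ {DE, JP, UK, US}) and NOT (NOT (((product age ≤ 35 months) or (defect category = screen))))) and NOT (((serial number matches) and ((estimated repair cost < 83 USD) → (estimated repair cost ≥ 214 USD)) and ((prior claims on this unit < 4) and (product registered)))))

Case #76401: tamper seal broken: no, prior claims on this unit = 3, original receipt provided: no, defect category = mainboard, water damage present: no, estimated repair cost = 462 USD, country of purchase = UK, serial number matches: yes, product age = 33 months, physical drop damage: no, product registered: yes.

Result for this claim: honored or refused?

Atomic conditions:
  water damage present: no → false
  NOT water damage present: no → true
  original receipt provided: no → false
  physical drop damage: no → false
  defect category = cosmetic: mainboard == cosmetic is false
  serial number matches: yes → true
  country of purchase ∈ {DE, JP, UK, US}: UK is in the set → true
  product age ≤ 35 months: 33 ≤ 35 is true
  defect category = screen: mainboard == screen is false
  estimated repair cost < 83 USD: 462 < 83 is false
  estimated repair cost ≥ 214 USD: 462 ≥ 214 is true
  prior claims on this unit < 4: 3 < 4 is true
  product registered: yes → true
Combine:
[1.1.1] false → true (antecedent false ⇒ implication holds) = true
[1.1] NOT true = false
[1.2] false OR false = false
[1.3.1] false OR true = true
[1.3] NOT true = false
[1] exactly-one(false, false, false) = false
[2.1.3.1.1] true OR false = true
[2.1.3.1] NOT true = false
[2.1.3] NOT false = true
[2.1] false AND true AND true = false
[2.2.1.2] false → true (antecedent false ⇒ implication holds) = true
[2.2.1.3] true AND true = true
[2.2.1] true AND true AND true = true
[2.2] NOT true = false
[2] false AND false = false
[root] false → false (antecedent false ⇒ implication holds) = true
Overall: true → honored

Honored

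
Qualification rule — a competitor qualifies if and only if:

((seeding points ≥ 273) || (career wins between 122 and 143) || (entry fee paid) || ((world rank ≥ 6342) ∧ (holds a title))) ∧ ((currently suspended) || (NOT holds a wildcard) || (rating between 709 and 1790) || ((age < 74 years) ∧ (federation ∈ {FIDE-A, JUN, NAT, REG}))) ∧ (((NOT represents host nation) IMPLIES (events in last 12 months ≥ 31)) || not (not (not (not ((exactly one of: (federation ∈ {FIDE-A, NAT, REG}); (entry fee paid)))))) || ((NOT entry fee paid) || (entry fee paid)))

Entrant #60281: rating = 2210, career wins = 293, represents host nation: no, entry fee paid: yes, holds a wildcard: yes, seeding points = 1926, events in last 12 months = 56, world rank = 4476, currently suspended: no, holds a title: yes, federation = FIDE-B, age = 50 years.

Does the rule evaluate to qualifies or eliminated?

Atomic conditions:
  seeding points ≥ 273: 1926 ≥ 273 is true
  career wins between 122 and 143: 293 in [122, 143] is false
  entry fee paid: yes → true
  world rank ≥ 6342: 4476 ≥ 6342 is false
  holds a title: yes → true
  currently suspended: no → false
  NOT holds a wildcard: yes → false
  rating between 709 and 1790: 2210 in [709, 1790] is false
  age < 74 years: 50 < 74 is true
  federation ∈ {FIDE-A, JUN, NAT, REG}: FIDE-B is not in the set → false
  NOT represents host nation: no → true
  events in last 12 months ≥ 31: 56 ≥ 31 is true
  federation ∈ {FIDE-A, NAT, REG}: FIDE-B is not in the set → false
  NOT entry fee paid: yes → false
Combine:
[1.4] false AND true = false
[1] true OR false OR true OR false = true
[2.4] true AND false = false
[2] false OR false OR false OR false = false
[3.1] true → true = true
[3.2.1.1.1.1] exactly-one(false, true) = true
[3.2.1.1.1] NOT true = false
[3.2.1.1] NOT false = true
[3.2.1] NOT true = false
[3.2] NOT false = true
[3.3] false OR true = true
[3] true OR true OR true = true
[root] true AND false AND true = false
Overall: false → eliminated

Eliminated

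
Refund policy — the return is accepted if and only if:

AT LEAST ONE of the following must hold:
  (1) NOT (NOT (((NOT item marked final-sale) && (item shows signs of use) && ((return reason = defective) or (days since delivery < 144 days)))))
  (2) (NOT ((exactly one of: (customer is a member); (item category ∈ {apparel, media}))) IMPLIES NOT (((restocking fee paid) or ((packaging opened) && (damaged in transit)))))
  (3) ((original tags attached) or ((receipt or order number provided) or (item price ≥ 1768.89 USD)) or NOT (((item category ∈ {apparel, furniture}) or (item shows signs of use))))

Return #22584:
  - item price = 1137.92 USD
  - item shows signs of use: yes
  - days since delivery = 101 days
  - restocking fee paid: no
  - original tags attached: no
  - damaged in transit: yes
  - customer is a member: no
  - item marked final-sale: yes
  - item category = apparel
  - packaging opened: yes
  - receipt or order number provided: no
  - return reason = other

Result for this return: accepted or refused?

Atomic conditions:
  NOT item marked final-sale: yes → false
  item shows signs of use: yes → true
  return reason = defective: other == defective is false
  days since delivery < 144 days: 101 < 144 is true
  customer is a member: no → false
  item category ∈ {apparel, media}: apparel is in the set → true
  restocking fee paid: no → false
  packaging opened: yes → true
  damaged in transit: yes → true
  original tags attached: no → false
  receipt or order number provided: no → false
  item price ≥ 1768.89 USD: 1137.92 ≥ 1768.89 is false
  item category ∈ {apparel, furniture}: apparel is in the set → true
Combine:
[1.1.1.3] false OR true = true
[1.1.1] false AND true AND true = false
[1.1] NOT false = true
[1] NOT true = false
[2.1.1] exactly-one(false, true) = true
[2.1] NOT true = false
[2.2.1.2] true AND true = true
[2.2.1] false OR true = true
[2.2] NOT true = false
[2] false → false (antecedent false ⇒ implication holds) = true
[3.2] false OR false = false
[3.3.1] true OR true = true
[3.3] NOT true = false
[3] false OR false OR false = false
[root] false OR true OR false = true
Overall: true → accepted

Accepted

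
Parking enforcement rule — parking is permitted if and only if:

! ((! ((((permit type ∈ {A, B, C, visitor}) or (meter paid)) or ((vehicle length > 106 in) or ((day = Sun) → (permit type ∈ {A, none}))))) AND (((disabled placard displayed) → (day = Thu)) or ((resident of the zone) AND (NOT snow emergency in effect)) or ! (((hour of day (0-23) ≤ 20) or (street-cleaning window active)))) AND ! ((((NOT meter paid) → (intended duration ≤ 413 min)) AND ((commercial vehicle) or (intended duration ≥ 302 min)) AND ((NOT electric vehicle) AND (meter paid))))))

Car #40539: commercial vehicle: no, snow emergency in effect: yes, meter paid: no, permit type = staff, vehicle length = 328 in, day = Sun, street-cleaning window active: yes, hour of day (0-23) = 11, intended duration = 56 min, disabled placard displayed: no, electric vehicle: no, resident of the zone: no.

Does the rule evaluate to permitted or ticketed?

Atomic conditions:
  permit type ∈ {A, B, C, visitor}: staff is not in the set → false
  meter paid: no → false
  vehicle length > 106 in: 328 > 106 is true
  day = Sun: Sun == Sun is true
  permit type ∈ {A, none}: staff is not in the set → false
  disabled placard displayed: no → false
  day = Thu: Sun == Thu is false
  resident of the zone: no → false
  NOT snow emergency in effect: yes → false
  hour of day (0-23) ≤ 20: 11 ≤ 20 is true
  street-cleaning window active: yes → true
  NOT meter paid: no → true
  intended duration ≤ 413 min: 56 ≤ 413 is true
  commercial vehicle: no → false
  intended duration ≥ 302 min: 56 ≥ 302 is false
  NOT electric vehicle: no → true
Combine:
[1.1.1.1] false OR false = false
[1.1.1.2.2] true → false = false
[1.1.1.2] true OR false = true
[1.1.1] false OR true = true
[1.1] NOT true = false
[1.2.1] false → false (antecedent false ⇒ implication holds) = true
[1.2.2] false AND false = false
[1.2.3.1] true OR true = true
[1.2.3] NOT true = false
[1.2] true OR false OR false = true
[1.3.1.1] true → true = true
[1.3.1.2] false OR false = false
[1.3.1.3] true AND false = false
[1.3.1] true AND false AND false = false
[1.3] NOT false = true
[1] false AND true AND true = false
[root] NOT false = true
Overall: true → permitted

Permitted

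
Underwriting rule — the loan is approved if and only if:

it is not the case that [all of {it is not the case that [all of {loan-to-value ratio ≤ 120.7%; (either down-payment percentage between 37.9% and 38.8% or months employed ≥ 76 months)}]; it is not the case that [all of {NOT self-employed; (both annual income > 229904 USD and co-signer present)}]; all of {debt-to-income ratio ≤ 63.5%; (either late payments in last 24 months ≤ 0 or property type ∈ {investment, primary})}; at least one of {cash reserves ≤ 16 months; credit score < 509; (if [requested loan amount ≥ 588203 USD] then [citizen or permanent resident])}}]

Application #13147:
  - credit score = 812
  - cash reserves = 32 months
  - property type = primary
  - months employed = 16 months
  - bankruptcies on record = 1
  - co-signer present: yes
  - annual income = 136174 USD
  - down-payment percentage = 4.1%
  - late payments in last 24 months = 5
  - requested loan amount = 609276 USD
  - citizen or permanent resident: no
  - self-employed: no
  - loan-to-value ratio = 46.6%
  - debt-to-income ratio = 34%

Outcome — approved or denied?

Atomic conditions:
  loan-to-value ratio ≤ 120.7%: 46.6 ≤ 120.7 is true
  down-payment percentage between 37.9% and 38.8%: 4.1 in [37.9, 38.8] is false
  months employed ≥ 76 months: 16 ≥ 76 is false
  NOT self-employed: no → true
  annual income > 229904 USD: 136174 > 229904 is false
  co-signer present: yes → true
  debt-to-income ratio ≤ 63.5%: 34 ≤ 63.5 is true
  late payments in last 24 months ≤ 0: 5 ≤ 0 is false
  property type ∈ {investment, primary}: primary is in the set → true
  cash reserves ≤ 16 months: 32 ≤ 16 is false
  credit score < 509: 812 < 509 is false
  requested loan amount ≥ 588203 USD: 609276 ≥ 588203 is true
  citizen or permanent resident: no → false
Combine:
[1.1.1.2] false OR false = false
[1.1.1] true AND false = false
[1.1] NOT false = true
[1.2.1.2] false AND true = false
[1.2.1] true AND false = false
[1.2] NOT false = true
[1.3.2] false OR true = true
[1.3] true AND true = true
[1.4.3] true → false = false
[1.4] false OR false OR false = false
[1] true AND true AND true AND false = false
[root] NOT false = true
Overall: true → approved

Approved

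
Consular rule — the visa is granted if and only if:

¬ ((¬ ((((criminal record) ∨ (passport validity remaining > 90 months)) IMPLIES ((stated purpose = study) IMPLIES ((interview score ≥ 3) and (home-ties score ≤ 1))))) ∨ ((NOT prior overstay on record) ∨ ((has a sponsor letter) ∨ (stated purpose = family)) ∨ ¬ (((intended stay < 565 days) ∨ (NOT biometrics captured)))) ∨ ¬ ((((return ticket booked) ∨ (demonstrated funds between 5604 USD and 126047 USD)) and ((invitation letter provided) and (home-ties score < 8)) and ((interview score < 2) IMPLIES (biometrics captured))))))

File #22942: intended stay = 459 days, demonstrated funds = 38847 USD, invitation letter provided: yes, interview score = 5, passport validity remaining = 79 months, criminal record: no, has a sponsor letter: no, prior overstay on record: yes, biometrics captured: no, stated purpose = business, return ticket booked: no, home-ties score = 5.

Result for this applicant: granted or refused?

Granted

Atomic conditions:
  criminal record: no → false
  passport validity remaining > 90 months: 79 > 90 is false
  stated purpose = study: business == study is false
  interview score ≥ 3: 5 ≥ 3 is true
  home-ties score ≤ 1: 5 ≤ 1 is false
  NOT prior overstay on record: yes → false
  has a sponsor letter: no → false
  stated purpose = family: business == family is false
  intended stay < 565 days: 459 < 565 is true
  NOT biometrics captured: no → true
  return ticket booked: no → false
  demonstrated funds between 5604 USD and 126047 USD: 38847 in [5604, 126047] is true
  invitation letter provided: yes → true
  home-ties score < 8: 5 < 8 is true
  interview score < 2: 5 < 2 is false
  biometrics captured: no → false
Combine:
[1.1.1.1] false OR false = false
[1.1.1.2.2] true AND false = false
[1.1.1.2] false → false (antecedent false ⇒ implication holds) = true
[1.1.1] false → true (antecedent false ⇒ implication holds) = true
[1.1] NOT true = false
[1.2.2] false OR false = false
[1.2.3.1] true OR true = true
[1.2.3] NOT true = false
[1.2] false OR false OR false = false
[1.3.1.1] false OR true = true
[1.3.1.2] true AND true = true
[1.3.1.3] false → false (antecedent false ⇒ implication holds) = true
[1.3.1] true AND true AND true = true
[1.3] NOT true = false
[1] false OR false OR false = false
[root] NOT false = true
Overall: true → granted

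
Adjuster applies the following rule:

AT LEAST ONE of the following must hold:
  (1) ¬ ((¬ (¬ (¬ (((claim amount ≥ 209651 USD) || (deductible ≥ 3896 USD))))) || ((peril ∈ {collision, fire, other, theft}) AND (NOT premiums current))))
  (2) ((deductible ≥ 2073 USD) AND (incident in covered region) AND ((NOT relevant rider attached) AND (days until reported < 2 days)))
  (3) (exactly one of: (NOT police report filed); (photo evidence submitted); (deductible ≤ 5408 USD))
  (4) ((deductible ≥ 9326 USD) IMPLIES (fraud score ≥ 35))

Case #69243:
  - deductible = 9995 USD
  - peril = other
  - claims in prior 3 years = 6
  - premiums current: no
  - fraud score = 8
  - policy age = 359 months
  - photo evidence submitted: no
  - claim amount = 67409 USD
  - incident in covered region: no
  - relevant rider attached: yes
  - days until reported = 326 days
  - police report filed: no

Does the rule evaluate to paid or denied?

Paid

Atomic conditions:
  claim amount ≥ 209651 USD: 67409 ≥ 209651 is false
  deductible ≥ 3896 USD: 9995 ≥ 3896 is true
  peril ∈ {collision, fire, other, theft}: other is in the set → true
  NOT premiums current: no → true
  deductible ≥ 2073 USD: 9995 ≥ 2073 is true
  incident in covered region: no → false
  NOT relevant rider attached: yes → false
  days until reported < 2 days: 326 < 2 is false
  NOT police report filed: no → true
  photo evidence submitted: no → false
  deductible ≤ 5408 USD: 9995 ≤ 5408 is false
  deductible ≥ 9326 USD: 9995 ≥ 9326 is true
  fraud score ≥ 35: 8 ≥ 35 is false
Combine:
[1.1.1.1.1.1] false OR true = true
[1.1.1.1.1] NOT true = false
[1.1.1.1] NOT false = true
[1.1.1] NOT true = false
[1.1.2] true AND true = true
[1.1] false OR true = true
[1] NOT true = false
[2.3] false AND false = false
[2] true AND false AND false = false
[3] exactly-one(true, false, false) = true
[4] true → false = false
[root] false OR false OR true OR false = true
Overall: true → paid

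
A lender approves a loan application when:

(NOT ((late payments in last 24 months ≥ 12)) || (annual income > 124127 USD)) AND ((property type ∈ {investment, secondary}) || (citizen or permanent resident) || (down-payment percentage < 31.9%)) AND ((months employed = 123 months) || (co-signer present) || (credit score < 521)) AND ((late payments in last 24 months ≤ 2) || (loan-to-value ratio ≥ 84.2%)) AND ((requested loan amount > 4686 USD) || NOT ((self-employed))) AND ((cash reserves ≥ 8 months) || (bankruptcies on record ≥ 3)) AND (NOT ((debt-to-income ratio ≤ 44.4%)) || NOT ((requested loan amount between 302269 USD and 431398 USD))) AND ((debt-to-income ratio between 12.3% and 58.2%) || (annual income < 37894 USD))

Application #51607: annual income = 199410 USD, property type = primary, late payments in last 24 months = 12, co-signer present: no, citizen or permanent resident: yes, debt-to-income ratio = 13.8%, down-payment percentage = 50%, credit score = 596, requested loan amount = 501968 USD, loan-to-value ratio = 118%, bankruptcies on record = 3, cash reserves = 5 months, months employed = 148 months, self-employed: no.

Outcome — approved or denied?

Denied

Atomic conditions:
  late payments in last 24 months ≥ 12: 12 ≥ 12 is true
  annual income > 124127 USD: 199410 > 124127 is true
  property type ∈ {investment, secondary}: primary is not in the set → false
  citizen or permanent resident: yes → true
  down-payment percentage < 31.9%: 50 < 31.9 is false
  months employed = 123 months: 148 == 123 is false
  co-signer present: no → false
  credit score < 521: 596 < 521 is false
  late payments in last 24 months ≤ 2: 12 ≤ 2 is false
  loan-to-value ratio ≥ 84.2%: 118 ≥ 84.2 is true
  requested loan amount > 4686 USD: 501968 > 4686 is true
  self-employed: no → false
  cash reserves ≥ 8 months: 5 ≥ 8 is false
  bankruptcies on record ≥ 3: 3 ≥ 3 is true
  debt-to-income ratio ≤ 44.4%: 13.8 ≤ 44.4 is true
  requested loan amount between 302269 USD and 431398 USD: 501968 in [302269, 431398] is false
  debt-to-income ratio between 12.3% and 58.2%: 13.8 in [12.3, 58.2] is true
  annual income < 37894 USD: 199410 < 37894 is false
Combine:
[1.1] NOT true = false
[1] false OR true = true
[2] false OR true OR false = true
[3] false OR false OR false = false
[4] false OR true = true
[5.2] NOT false = true
[5] true OR true = true
[6] false OR true = true
[7.1] NOT true = false
[7.2] NOT false = true
[7] false OR true = true
[8] true OR false = true
[root] true AND true AND false AND true AND true AND true AND true AND true = false
Overall: false → denied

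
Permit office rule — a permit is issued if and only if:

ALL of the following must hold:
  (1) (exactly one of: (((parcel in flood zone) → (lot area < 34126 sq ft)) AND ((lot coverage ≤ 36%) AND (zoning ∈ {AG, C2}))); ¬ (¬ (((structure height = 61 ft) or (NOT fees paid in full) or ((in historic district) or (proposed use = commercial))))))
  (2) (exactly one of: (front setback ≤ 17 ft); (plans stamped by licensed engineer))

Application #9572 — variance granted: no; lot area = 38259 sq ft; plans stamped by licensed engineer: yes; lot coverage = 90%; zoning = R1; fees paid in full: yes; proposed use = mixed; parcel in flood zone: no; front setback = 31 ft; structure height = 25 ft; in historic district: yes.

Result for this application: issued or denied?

Issued

Atomic conditions:
  parcel in flood zone: no → false
  lot area < 34126 sq ft: 38259 < 34126 is false
  lot coverage ≤ 36%: 90 ≤ 36 is false
  zoning ∈ {AG, C2}: R1 is not in the set → false
  structure height = 61 ft: 25 == 61 is false
  NOT fees paid in full: yes → false
  in historic district: yes → true
  proposed use = commercial: mixed == commercial is false
  front setback ≤ 17 ft: 31 ≤ 17 is false
  plans stamped by licensed engineer: yes → true
Combine:
[1.1.1] false → false (antecedent false ⇒ implication holds) = true
[1.1.2] false AND false = false
[1.1] true AND false = false
[1.2.1.1.3] true OR false = true
[1.2.1.1] false OR false OR true = true
[1.2.1] NOT true = false
[1.2] NOT false = true
[1] exactly-one(false, true) = true
[2] exactly-one(false, true) = true
[root] true AND true = true
Overall: true → issued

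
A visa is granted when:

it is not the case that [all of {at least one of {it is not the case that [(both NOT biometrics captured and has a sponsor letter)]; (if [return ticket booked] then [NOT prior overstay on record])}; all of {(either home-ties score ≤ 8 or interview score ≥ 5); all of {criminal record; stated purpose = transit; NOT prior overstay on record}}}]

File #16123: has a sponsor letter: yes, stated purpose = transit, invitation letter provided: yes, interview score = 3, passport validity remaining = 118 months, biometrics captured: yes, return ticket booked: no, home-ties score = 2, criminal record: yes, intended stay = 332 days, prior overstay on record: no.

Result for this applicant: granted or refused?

Refused

Atomic conditions:
  NOT biometrics captured: yes → false
  has a sponsor letter: yes → true
  return ticket booked: no → false
  NOT prior overstay on record: no → true
  home-ties score ≤ 8: 2 ≤ 8 is true
  interview score ≥ 5: 3 ≥ 5 is false
  criminal record: yes → true
  stated purpose = transit: transit == transit is true
Combine:
[1.1.1.1] false AND true = false
[1.1.1] NOT false = true
[1.1.2] false → true (antecedent false ⇒ implication holds) = true
[1.1] true OR true = true
[1.2.1] true OR false = true
[1.2.2] true AND true AND true = true
[1.2] true AND true = true
[1] true AND true = true
[root] NOT true = false
Overall: false → refused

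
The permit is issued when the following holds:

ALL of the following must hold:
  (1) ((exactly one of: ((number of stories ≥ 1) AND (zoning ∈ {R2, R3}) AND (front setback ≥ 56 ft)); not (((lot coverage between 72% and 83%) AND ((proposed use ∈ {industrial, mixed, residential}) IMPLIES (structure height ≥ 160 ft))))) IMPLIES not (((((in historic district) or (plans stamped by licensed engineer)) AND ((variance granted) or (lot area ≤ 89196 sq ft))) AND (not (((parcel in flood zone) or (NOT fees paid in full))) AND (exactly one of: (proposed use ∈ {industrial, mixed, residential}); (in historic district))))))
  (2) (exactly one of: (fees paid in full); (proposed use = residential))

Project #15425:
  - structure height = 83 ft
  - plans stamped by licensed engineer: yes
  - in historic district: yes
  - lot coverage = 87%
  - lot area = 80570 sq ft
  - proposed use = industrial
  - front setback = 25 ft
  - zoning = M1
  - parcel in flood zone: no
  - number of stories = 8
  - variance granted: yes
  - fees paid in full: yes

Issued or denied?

Atomic conditions:
  number of stories ≥ 1: 8 ≥ 1 is true
  zoning ∈ {R2, R3}: M1 is not in the set → false
  front setback ≥ 56 ft: 25 ≥ 56 is false
  lot coverage between 72% and 83%: 87 in [72, 83] is false
  proposed use ∈ {industrial, mixed, residential}: industrial is in the set → true
  structure height ≥ 160 ft: 83 ≥ 160 is false
  in historic district: yes → true
  plans stamped by licensed engineer: yes → true
  variance granted: yes → true
  lot area ≤ 89196 sq ft: 80570 ≤ 89196 is true
  parcel in flood zone: no → false
  NOT fees paid in full: yes → false
  fees paid in full: yes → true
  proposed use = residential: industrial == residential is false
Combine:
[1.1.1] true AND false AND false = false
[1.1.2.1.2] true → false = false
[1.1.2.1] false AND false = false
[1.1.2] NOT false = true
[1.1] exactly-one(false, true) = true
[1.2.1.1.1] true OR true = true
[1.2.1.1.2] true OR true = true
[1.2.1.1] true AND true = true
[1.2.1.2.1.1] false OR false = false
[1.2.1.2.1] NOT false = true
[1.2.1.2.2] exactly-one(true, true) = false
[1.2.1.2] true AND false = false
[1.2.1] true AND false = false
[1.2] NOT false = true
[1] true → true = true
[2] exactly-one(true, false) = true
[root] true AND true = true
Overall: true → issued

Issued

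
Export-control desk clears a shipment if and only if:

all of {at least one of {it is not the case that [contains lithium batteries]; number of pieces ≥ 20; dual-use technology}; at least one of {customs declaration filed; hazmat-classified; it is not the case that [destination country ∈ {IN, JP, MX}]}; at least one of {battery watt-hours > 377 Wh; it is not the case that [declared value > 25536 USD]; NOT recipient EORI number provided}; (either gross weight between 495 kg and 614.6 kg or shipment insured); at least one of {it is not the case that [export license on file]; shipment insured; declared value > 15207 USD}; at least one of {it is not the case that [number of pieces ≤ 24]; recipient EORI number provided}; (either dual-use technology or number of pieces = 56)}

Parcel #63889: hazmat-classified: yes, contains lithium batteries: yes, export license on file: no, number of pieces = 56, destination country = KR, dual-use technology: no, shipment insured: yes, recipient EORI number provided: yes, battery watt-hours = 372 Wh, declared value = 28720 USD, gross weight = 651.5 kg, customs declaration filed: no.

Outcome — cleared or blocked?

Blocked

Atomic conditions:
  contains lithium batteries: yes → true
  number of pieces ≥ 20: 56 ≥ 20 is true
  dual-use technology: no → false
  customs declaration filed: no → false
  hazmat-classified: yes → true
  destination country ∈ {IN, JP, MX}: KR is not in the set → false
  battery watt-hours > 377 Wh: 372 > 377 is false
  declared value > 25536 USD: 28720 > 25536 is true
  NOT recipient EORI number provided: yes → false
  gross weight between 495 kg and 614.6 kg: 651.5 in [495, 614.6] is false
  shipment insured: yes → true
  export license on file: no → false
  declared value > 15207 USD: 28720 > 15207 is true
  number of pieces ≤ 24: 56 ≤ 24 is false
  recipient EORI number provided: yes → true
  number of pieces = 56: 56 == 56 is true
Combine:
[1.1] NOT true = false
[1] false OR true OR false = true
[2.3] NOT false = true
[2] false OR true OR true = true
[3.2] NOT true = false
[3] false OR false OR false = false
[4] false OR true = true
[5.1] NOT false = true
[5] true OR true OR true = true
[6.1] NOT false = true
[6] true OR true = true
[7] false OR true = true
[root] true AND true AND false AND true AND true AND true AND true = false
Overall: false → blocked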